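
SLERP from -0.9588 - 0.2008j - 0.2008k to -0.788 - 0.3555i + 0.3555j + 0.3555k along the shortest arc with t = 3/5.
-0.9509 - 0.2339i + 0.1433j + 0.1433k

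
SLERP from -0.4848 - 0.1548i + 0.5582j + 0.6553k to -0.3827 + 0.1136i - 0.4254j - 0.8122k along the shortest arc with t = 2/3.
0.0929 - 0.1411i + 0.5202j + 0.8372k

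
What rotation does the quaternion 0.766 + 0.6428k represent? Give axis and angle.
axis = (0, 0, 1), θ = 80°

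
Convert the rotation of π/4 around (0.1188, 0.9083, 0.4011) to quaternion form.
0.9239 + 0.0455i + 0.3476j + 0.1535k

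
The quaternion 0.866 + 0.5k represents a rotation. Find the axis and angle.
axis = (0, 0, 1), θ = π/3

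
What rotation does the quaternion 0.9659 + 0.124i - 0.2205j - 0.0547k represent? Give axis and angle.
axis = (0.4791, -0.8519, -0.2113), θ = π/6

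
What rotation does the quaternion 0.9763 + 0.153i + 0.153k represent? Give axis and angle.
axis = (√2/2, 0, √2/2), θ = 25°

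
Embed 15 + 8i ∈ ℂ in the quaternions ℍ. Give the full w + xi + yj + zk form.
15 + 8i + 0j + 0k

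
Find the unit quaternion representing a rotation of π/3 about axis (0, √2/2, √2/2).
0.866 + 0.3536j + 0.3536k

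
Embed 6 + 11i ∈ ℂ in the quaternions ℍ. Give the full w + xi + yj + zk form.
6 + 11i + 0j + 0k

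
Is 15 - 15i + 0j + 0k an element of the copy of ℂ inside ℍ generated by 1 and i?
Yes. The quaternion 15 - 15i has j- and k-coefficients y = z = 0, so it lies in the complex subalgebra spanned by 1 and i.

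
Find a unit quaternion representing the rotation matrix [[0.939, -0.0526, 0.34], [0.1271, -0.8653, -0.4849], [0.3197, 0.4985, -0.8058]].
0.2588 + 0.95i + 0.0196j + 0.1736k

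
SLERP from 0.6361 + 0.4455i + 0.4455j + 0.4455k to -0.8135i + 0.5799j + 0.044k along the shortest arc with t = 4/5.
0.187 + 0.8886i - 0.4091j + 0.09k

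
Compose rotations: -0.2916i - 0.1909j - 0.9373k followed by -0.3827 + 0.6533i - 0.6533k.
-0.4218 - 0.0131i + 0.8759j + 0.234k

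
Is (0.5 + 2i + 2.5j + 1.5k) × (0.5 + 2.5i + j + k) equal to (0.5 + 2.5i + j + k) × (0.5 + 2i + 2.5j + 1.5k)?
No: pq = -8.75 + 3.25i + 3.5j - 3k ≠ -8.75 + 1.25i + 5.5k = qp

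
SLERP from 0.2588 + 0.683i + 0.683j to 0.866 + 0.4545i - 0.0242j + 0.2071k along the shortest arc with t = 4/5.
0.8026 + 0.5516i + 0.142j + 0.1772k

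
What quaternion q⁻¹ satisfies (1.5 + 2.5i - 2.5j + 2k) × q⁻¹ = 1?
0.08 - 0.1333i + 0.1333j - 0.1067k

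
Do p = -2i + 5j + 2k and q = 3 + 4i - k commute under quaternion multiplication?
No: pq = 10 - 11i + 21j - 14k ≠ 10 - i + 9j + 26k = qp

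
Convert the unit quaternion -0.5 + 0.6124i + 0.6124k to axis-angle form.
axis = (√2/2, 0, √2/2), θ = 4π/3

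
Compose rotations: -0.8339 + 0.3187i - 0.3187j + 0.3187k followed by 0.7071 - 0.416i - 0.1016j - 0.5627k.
-0.3101 + 0.3605i - 0.1874j + 0.8595k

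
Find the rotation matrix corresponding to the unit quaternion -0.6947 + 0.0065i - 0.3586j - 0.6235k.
[[-0.0347, -0.871, 0.4901], [0.8616, 0.2224, 0.4562], [-0.5063, 0.4381, 0.7427]]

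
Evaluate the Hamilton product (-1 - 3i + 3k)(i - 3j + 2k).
-3 + 8i + 12j + 7k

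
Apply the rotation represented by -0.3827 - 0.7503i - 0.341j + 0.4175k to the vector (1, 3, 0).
(2.913, -1.231, -0.019)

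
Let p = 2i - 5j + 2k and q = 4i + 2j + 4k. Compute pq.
-6 - 24i + 24k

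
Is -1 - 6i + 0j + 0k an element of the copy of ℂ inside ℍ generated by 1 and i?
Yes. The quaternion -1 - 6i has j- and k-coefficients y = z = 0, so it lies in the complex subalgebra spanned by 1 and i.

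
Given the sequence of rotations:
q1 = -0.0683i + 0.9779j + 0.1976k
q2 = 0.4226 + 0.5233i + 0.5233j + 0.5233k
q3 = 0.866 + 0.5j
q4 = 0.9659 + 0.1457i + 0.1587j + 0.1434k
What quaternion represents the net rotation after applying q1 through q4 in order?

q2 · q1 = -0.5794 - 0.4372i + 0.2741j + 0.631k
q3 · q2 · q1 = -0.6388 - 0.0631i - 0.0523j + 0.765k
q4 · q3 · q2 · q1 = -0.7092 - 0.0251i - 0.2724j + 0.6497k
-0.7092 - 0.0251i - 0.2724j + 0.6497k


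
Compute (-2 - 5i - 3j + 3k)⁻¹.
-0.0426 + 0.1064i + 0.0638j - 0.0638k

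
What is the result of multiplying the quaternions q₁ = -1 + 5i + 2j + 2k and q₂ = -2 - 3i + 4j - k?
11 - 17i - 9j + 23k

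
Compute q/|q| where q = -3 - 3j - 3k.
-0.5774 - 0.5774j - 0.5774k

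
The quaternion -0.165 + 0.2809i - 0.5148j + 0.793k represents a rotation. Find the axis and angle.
axis = (0.2848, -0.522, 0.804), θ = 199°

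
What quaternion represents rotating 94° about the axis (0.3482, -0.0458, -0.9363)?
0.682 + 0.2547i - 0.0335j - 0.6848k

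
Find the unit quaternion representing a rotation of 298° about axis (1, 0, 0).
-0.8572 + 0.515i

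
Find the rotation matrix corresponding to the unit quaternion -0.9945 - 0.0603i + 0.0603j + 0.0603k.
[[0.9855, 0.1127, -0.1272], [-0.1272, 0.9855, -0.1127], [0.1127, 0.1272, 0.9855]]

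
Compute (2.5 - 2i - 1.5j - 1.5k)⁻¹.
0.1695 + 0.1356i + 0.1017j + 0.1017k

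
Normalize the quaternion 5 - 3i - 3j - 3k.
0.6934 - 0.416i - 0.416j - 0.416k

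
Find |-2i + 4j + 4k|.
6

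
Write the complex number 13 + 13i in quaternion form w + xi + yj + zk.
13 + 13i + 0j + 0k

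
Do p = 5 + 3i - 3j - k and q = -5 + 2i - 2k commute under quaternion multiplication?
No: pq = -33 + i + 19j + k ≠ -33 - 11i + 11j - 11k = qp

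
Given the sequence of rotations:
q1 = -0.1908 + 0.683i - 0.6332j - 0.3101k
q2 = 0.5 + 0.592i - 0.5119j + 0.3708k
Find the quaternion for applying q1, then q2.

q2 · q1 = -0.7089 + 0.6221i + 0.2179j - 0.251k
-0.7089 + 0.6221i + 0.2179j - 0.251k


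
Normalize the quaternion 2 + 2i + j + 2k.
0.5547 + 0.5547i + 0.2774j + 0.5547k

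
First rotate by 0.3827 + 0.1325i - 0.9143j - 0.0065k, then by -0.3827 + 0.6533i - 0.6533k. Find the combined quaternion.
-0.2373 - 0.398i + 0.2676j - 0.8448k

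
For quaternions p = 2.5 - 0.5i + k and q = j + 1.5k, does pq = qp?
No: pq = -1.5 - i + 3.25j + 3.25k ≠ -1.5 + i + 1.75j + 4.25k = qp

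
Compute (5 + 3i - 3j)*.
5 - 3i + 3j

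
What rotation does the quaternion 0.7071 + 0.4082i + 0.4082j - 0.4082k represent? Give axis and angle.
axis = (√3/3, √3/3, -√3/3), θ = π/2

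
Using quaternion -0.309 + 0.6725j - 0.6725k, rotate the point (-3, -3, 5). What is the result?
(1.596, -6.056, 1.944)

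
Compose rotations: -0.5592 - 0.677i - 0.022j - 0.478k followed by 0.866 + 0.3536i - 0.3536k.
-0.4139 - 0.7918i + 0.3894j - 0.224k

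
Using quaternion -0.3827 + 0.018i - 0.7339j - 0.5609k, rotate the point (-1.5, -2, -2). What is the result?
(0.888, -3.019, -0.59)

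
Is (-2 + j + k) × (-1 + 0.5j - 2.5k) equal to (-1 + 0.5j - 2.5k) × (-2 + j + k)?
No: pq = 4 - 3i - 2j + 4k ≠ 4 + 3i - 2j + 4k = qp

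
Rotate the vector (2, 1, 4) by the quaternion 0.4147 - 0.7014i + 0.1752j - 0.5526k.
(4.55, -0.45, 0.303)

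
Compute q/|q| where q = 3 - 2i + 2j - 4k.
0.5222 - 0.3482i + 0.3482j - 0.6963k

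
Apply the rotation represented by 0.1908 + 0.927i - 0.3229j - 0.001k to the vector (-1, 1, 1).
(-1.515, -0.473, -0.694)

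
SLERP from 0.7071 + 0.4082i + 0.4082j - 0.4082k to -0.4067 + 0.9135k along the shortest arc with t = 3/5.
0.5781 + 0.1812i + 0.1812j - 0.7747k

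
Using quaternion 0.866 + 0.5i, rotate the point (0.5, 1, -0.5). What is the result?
(0.5, 0.933, 0.616)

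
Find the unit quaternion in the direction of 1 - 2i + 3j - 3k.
0.2085 - 0.417i + 0.6255j - 0.6255k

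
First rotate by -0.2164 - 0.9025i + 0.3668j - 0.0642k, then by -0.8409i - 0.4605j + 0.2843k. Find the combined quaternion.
-0.5717 + 0.1073i - 0.2109j - 0.7856k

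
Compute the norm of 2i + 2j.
√8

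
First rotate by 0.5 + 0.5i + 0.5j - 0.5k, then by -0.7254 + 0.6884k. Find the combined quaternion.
-0.0185 - 0.7069i - 0.0185j + 0.7069k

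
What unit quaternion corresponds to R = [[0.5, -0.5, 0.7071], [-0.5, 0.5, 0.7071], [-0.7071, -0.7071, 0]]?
0.7071 - 0.5i + 0.5j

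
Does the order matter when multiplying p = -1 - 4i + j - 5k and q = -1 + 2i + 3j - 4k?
Yes: pq = -14 + 13i - 30j - 5k ≠ -14 - 9i + 22j + 23k = qp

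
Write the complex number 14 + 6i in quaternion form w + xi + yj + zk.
14 + 6i + 0j + 0k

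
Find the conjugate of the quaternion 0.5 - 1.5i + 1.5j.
0.5 + 1.5i - 1.5j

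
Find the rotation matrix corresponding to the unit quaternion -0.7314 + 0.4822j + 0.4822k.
[[0.0699, 0.7054, -0.7054], [-0.7054, 0.535, 0.465], [0.7054, 0.465, 0.535]]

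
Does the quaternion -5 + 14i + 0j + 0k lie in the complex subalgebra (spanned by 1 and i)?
Yes. The quaternion -5 + 14i has j- and k-coefficients y = z = 0, so it lies in the complex subalgebra spanned by 1 and i.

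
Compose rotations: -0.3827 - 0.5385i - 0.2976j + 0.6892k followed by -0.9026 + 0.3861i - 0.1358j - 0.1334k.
0.6049 + 0.205i + 0.1263j - 0.7591k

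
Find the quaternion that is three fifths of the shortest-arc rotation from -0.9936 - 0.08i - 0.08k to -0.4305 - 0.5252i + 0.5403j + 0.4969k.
-0.7775 - 0.4025i + 0.3743j + 0.3057k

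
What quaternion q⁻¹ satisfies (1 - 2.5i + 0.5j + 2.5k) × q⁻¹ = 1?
0.0727 + 0.1818i - 0.0364j - 0.1818k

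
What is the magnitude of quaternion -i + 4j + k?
√18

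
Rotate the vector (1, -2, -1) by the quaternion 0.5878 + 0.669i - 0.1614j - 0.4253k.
(0.777, 0.447, -2.28)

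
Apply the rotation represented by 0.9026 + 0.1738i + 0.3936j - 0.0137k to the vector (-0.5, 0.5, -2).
(-1.676, 1.063, -0.75)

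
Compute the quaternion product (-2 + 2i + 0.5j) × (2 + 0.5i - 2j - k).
-4 + 2.5i + 7j - 2.25k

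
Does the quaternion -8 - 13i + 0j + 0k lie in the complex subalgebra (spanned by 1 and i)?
Yes. The quaternion -8 - 13i has j- and k-coefficients y = z = 0, so it lies in the complex subalgebra spanned by 1 and i.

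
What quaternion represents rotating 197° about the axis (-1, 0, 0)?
-0.1478 - 0.989i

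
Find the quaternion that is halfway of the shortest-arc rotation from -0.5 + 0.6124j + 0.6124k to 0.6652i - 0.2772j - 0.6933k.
-0.28 - 0.3725i + 0.4982j + 0.7312k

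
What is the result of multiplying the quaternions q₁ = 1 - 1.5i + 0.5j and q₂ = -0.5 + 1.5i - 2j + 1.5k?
2.75 + 3i + 3.75k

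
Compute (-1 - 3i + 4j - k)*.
-1 + 3i - 4j + k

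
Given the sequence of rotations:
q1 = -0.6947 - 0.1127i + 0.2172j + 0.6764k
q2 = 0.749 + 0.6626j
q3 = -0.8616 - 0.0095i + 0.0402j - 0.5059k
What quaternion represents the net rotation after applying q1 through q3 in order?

q2 · q1 = -0.6642 + 0.3638i - 0.2976j + 0.5813k
q3 · q2 · q1 = 0.8818 - 0.4343i + 0.0512j - 0.1766k
0.8818 - 0.4343i + 0.0512j - 0.1766k


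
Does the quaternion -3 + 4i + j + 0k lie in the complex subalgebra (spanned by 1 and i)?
No. The quaternion -3 + 4i + j has j-coefficient y = 1 and k-coefficient z = 0, not both zero, so it does not lie in the complex subalgebra spanned by 1 and i.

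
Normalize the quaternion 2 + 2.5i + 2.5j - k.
0.4781 + 0.5976i + 0.5976j - 0.239k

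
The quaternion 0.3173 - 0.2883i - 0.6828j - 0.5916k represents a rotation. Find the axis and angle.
axis = (-0.304, -0.72, -0.6238), θ = 143°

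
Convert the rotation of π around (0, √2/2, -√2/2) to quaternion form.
0.7071j - 0.7071k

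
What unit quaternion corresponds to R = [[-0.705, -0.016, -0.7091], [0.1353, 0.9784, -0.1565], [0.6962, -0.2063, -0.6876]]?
-0.3827 + 0.0325i + 0.918j - 0.0988k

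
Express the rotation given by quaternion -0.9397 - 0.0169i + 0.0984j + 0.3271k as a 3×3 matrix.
[[0.7666, 0.6114, -0.196], [-0.6181, 0.7854, 0.0326], [0.1739, 0.0961, 0.9801]]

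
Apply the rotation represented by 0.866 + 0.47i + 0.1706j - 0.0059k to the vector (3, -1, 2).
(3.234, -1.74, -0.715)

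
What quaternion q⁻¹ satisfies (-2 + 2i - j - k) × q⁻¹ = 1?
-0.2 - 0.2i + 0.1j + 0.1k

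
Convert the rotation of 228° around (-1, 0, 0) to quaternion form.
-0.4067 - 0.9135i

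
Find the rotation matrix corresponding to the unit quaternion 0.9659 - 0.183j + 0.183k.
[[0.866, -0.3535, -0.3535], [0.3535, 0.933, -0.067], [0.3535, -0.067, 0.933]]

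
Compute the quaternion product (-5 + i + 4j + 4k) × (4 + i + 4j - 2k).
-29 - 25i + 2j + 26k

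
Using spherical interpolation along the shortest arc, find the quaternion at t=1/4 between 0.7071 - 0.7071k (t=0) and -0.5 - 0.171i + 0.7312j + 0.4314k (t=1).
0.7008 + 0.048i - 0.2054j - 0.6815k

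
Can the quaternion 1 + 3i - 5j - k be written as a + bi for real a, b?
No. The quaternion 1 + 3i - 5j - k has j-coefficient y = -5 and k-coefficient z = -1, not both zero, so it does not lie in the complex subalgebra spanned by 1 and i.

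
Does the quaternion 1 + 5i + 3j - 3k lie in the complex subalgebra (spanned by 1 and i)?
No. The quaternion 1 + 5i + 3j - 3k has j-coefficient y = 3 and k-coefficient z = -3, not both zero, so it does not lie in the complex subalgebra spanned by 1 and i.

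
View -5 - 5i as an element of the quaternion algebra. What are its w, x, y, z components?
-5 - 5i + 0j + 0k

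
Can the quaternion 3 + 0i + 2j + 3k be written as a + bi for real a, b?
No. The quaternion 3 + 2j + 3k has j-coefficient y = 2 and k-coefficient z = 3, not both zero, so it does not lie in the complex subalgebra spanned by 1 and i.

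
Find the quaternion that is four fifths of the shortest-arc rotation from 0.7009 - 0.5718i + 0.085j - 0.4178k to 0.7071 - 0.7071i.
0.7176 - 0.6909i + 0.0176j - 0.0863k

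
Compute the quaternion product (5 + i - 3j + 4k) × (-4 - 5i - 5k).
5 - 14i - 3j - 56k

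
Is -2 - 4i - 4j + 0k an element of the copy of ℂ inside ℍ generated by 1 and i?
No. The quaternion -2 - 4i - 4j has j-coefficient y = -4 and k-coefficient z = 0, not both zero, so it does not lie in the complex subalgebra spanned by 1 and i.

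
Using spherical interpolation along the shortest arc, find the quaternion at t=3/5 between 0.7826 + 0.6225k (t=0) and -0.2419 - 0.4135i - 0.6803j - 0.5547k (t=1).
0.5255 + 0.2779i + 0.4572j + 0.6615k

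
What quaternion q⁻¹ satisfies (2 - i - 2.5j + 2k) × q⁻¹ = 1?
0.1311 + 0.0656i + 0.1639j - 0.1311k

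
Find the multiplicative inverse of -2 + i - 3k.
-0.1429 - 0.0714i + 0.2143k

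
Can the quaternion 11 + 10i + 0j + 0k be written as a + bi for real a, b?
Yes. The quaternion 11 + 10i has j- and k-coefficients y = z = 0, so it lies in the complex subalgebra spanned by 1 and i.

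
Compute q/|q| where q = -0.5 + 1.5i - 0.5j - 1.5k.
-0.2236 + 0.6708i - 0.2236j - 0.6708k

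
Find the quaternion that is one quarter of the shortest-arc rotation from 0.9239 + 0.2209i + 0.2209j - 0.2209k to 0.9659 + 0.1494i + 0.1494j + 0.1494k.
0.9479 + 0.2058i + 0.2058j - 0.1293k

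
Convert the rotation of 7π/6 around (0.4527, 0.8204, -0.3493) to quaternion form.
-0.2588 + 0.4373i + 0.7924j - 0.3374k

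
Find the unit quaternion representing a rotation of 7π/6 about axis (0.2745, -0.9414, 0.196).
-0.2588 + 0.2651i - 0.9093j + 0.1893k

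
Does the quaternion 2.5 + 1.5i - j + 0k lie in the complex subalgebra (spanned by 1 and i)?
No. The quaternion 2.5 + 1.5i - j has j-coefficient y = -1 and k-coefficient z = 0, not both zero, so it does not lie in the complex subalgebra spanned by 1 and i.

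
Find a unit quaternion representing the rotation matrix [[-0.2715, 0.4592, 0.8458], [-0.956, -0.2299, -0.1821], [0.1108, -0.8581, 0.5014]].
-0.5 + 0.338i - 0.3675j + 0.7076k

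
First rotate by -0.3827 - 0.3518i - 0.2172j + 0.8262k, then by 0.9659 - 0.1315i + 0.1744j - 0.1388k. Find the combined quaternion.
-0.2634 - 0.1755i - 0.1191j + 0.9411k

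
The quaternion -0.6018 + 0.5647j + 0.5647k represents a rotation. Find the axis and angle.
axis = (0, √2/2, √2/2), θ = 254°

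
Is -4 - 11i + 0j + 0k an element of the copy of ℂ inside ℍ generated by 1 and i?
Yes. The quaternion -4 - 11i has j- and k-coefficients y = z = 0, so it lies in the complex subalgebra spanned by 1 and i.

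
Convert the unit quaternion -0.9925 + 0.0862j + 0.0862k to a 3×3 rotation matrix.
[[0.9703, 0.1711, -0.1711], [-0.1711, 0.9851, 0.0149], [0.1711, 0.0149, 0.9851]]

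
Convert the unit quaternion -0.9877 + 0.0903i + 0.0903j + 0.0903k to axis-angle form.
axis = (√3/3, √3/3, √3/3), θ = 342°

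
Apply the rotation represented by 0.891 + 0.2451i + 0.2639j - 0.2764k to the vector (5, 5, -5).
(4.975, 4.733, -5.277)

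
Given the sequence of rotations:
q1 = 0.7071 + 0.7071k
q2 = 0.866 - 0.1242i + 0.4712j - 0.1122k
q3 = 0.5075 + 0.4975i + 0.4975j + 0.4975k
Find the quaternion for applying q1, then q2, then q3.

q2 · q1 = 0.6917 + 0.2454i + 0.421j + 0.533k
q3 · q2 · q1 = -0.2457 + 0.5244i + 0.4147j + 0.702k
-0.2457 + 0.5244i + 0.4147j + 0.702k


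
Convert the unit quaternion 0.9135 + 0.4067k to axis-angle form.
axis = (0, 0, 1), θ = 48°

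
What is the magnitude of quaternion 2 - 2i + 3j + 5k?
√42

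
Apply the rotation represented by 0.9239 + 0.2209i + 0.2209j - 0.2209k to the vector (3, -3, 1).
(1.208, -3.852, -1.644)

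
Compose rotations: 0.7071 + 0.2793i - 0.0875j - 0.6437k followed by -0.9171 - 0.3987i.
-0.5371 - 0.5381i - 0.1764j + 0.6252k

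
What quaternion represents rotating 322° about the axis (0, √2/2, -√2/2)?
-0.9455 + 0.2302j - 0.2302k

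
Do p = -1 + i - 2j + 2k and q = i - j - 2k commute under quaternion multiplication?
No: pq = 1 + 5i + 5j + 3k ≠ 1 - 7i - 3j + k = qp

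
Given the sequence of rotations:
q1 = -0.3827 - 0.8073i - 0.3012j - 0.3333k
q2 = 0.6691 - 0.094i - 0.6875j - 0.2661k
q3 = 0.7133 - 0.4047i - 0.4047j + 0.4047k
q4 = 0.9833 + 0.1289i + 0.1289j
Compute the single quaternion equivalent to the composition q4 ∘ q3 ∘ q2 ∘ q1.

q2 · q1 = -0.6277 - 0.3552i + 0.2451j - 0.6479k
q3 · q2 · q1 = -0.2301 + 0.1637i + 0.0229j - 0.9591k
q4 · q3 · q2 · q1 = -0.2503 + 0.0077i + 0.1165j - 0.9612k
-0.2503 + 0.0077i + 0.1165j - 0.9612k


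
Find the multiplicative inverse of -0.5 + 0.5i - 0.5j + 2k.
-0.1053 - 0.1053i + 0.1053j - 0.4211k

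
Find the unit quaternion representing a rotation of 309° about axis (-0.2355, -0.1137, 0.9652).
-0.9026 - 0.1014i - 0.0489j + 0.4155k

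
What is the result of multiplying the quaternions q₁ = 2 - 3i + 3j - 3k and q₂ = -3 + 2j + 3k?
-3 + 24i + 4j + 9k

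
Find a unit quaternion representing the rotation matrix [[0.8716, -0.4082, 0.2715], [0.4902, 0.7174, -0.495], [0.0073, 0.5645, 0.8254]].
0.9239 + 0.2867i + 0.0715j + 0.2431k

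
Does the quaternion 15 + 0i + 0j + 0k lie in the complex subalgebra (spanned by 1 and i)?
Yes. The quaternion 15 has j- and k-coefficients y = z = 0, so it lies in the complex subalgebra spanned by 1 and i.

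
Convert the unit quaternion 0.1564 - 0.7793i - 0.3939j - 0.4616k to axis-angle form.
axis = (-0.789, -0.3988, -0.4674), θ = 162°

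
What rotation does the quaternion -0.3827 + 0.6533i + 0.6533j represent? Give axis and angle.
axis = (√2/2, √2/2, 0), θ = 5π/4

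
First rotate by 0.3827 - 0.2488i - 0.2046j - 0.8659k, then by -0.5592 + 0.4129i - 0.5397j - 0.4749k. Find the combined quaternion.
-0.6329 + 0.6673i + 0.3836j + 0.0837k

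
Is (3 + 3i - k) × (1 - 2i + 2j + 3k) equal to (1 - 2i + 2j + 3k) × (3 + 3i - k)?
No: pq = 12 - i - j + 14k ≠ 12 - 5i + 13j + 2k = qp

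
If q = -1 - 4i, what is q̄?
-1 + 4i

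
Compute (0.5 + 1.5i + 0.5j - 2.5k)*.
0.5 - 1.5i - 0.5j + 2.5k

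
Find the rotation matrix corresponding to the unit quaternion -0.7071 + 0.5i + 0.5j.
[[0.5, 0.5, -0.7071], [0.5, 0.5, 0.7071], [0.7071, -0.7071, 0]]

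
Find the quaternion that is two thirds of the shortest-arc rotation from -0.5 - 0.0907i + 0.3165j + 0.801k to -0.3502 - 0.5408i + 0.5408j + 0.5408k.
-0.4171 - 0.4046i + 0.484j + 0.6543k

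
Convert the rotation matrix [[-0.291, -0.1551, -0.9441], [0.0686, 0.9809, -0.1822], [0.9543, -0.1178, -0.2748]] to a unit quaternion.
0.5948 + 0.0271i - 0.7979j + 0.094k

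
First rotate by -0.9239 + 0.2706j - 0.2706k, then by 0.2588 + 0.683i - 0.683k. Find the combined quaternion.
-0.4239 - 0.4462i + 0.2549j + 0.7458k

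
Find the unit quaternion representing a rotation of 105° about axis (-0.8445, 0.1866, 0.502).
0.6088 - 0.67i + 0.148j + 0.3983k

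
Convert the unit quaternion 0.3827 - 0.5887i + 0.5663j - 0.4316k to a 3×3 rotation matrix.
[[-0.0139, -0.3364, 0.9416], [-0.9971, -0.0657, -0.0382], [0.0747, -0.9394, -0.3345]]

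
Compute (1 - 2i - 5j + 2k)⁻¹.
0.0294 + 0.0588i + 0.1471j - 0.0588k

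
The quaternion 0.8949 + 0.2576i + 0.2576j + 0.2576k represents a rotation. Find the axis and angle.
axis = (√3/3, √3/3, √3/3), θ = 53°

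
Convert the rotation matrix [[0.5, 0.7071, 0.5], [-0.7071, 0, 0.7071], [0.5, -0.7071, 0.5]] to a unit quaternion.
0.7071 - 0.5i - 0.5k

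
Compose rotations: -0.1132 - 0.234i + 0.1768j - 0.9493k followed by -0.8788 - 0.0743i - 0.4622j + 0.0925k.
0.2516 + 0.6365i - 0.1952j + 0.7025k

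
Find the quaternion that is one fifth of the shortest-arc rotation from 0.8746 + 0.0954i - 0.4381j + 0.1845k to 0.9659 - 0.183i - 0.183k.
0.9254 + 0.0391i - 0.3598j + 0.1123k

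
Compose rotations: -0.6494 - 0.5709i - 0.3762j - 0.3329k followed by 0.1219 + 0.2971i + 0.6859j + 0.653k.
0.5659 - 0.2452i - 0.7652j - 0.1848k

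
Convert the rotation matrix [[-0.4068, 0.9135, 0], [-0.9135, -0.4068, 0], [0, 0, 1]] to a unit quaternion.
0.5446 - 0.8387k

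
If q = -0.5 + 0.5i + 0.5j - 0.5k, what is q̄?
-0.5 - 0.5i - 0.5j + 0.5k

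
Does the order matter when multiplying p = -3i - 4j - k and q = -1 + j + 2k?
Yes: pq = 6 - 4i + 10j - 2k ≠ 6 + 10i - 2j + 4k = qp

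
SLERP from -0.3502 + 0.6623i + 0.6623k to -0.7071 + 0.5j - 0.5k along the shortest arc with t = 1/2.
0.2424 + 0.4499i - 0.3397j + 0.7896k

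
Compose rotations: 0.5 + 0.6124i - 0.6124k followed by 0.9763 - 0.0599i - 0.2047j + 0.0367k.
0.5473 + 0.6933i - 0.1166j - 0.4542k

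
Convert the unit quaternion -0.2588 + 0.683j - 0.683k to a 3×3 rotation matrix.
[[-0.866, -0.3535, -0.3535], [0.3535, 0.067, -0.933], [0.3535, -0.933, 0.067]]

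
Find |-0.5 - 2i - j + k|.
2.5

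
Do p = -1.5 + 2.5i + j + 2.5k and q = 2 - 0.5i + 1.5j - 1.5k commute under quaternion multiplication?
No: pq = 0.5 + 0.5i + 2.25j + 11.5k ≠ 0.5 + 11i - 2.75j + 3k = qp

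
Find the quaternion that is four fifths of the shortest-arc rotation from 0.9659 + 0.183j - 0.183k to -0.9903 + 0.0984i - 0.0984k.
0.9953 - 0.0793i + 0.0373j + 0.042k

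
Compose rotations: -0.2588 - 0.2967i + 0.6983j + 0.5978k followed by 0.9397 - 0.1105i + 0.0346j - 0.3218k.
-0.1078 - 0.0048i + 0.8088j + 0.5781k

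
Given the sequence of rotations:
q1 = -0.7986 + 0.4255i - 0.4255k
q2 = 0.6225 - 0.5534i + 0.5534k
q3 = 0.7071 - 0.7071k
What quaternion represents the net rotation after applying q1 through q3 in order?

q2 · q1 = -0.0262 + 0.7068i - 0.7068k
q3 · q2 · q1 = -0.5183 + 0.4998i - 0.4998j - 0.4813k
-0.5183 + 0.4998i - 0.4998j - 0.4813k


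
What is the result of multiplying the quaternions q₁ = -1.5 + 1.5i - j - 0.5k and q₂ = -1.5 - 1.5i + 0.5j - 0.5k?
4.75 + 0.75i + 2.25j + 0.75k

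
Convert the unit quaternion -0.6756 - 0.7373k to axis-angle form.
axis = (0, 0, -1), θ = 265°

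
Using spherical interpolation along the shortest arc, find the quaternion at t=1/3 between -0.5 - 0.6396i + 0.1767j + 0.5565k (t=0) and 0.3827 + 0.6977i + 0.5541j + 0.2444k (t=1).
-0.5376 - 0.7732i - 0.093j + 0.3232k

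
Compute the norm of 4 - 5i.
√41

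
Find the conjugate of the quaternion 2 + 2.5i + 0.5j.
2 - 2.5i - 0.5j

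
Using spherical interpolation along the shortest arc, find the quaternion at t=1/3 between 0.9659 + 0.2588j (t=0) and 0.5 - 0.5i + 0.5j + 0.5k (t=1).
0.887 - 0.1893i + 0.3762j + 0.1893k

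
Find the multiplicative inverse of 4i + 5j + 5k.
-0.0606i - 0.0758j - 0.0758k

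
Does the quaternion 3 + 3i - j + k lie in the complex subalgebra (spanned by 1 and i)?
No. The quaternion 3 + 3i - j + k has j-coefficient y = -1 and k-coefficient z = 1, not both zero, so it does not lie in the complex subalgebra spanned by 1 and i.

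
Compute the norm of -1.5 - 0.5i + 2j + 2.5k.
3.571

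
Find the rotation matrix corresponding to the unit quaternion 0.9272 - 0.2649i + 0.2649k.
[[0.8597, -0.4912, -0.1403], [0.4912, 0.7193, 0.4912], [-0.1403, -0.4912, 0.8597]]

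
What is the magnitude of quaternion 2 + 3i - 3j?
√22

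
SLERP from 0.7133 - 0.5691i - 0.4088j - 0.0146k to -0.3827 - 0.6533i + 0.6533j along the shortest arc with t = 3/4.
0.5854 + 0.3771i - 0.7177j - 0.0051k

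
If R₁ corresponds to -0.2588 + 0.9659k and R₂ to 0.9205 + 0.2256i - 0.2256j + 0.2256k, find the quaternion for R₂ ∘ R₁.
-0.4561 - 0.2763i - 0.1595j + 0.8307k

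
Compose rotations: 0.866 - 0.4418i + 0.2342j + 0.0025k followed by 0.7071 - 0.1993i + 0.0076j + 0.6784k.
0.5208 - 0.6439i - 0.127j + 0.5459k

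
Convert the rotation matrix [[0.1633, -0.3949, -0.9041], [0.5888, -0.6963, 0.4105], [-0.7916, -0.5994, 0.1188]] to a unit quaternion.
-0.3827 + 0.6597i + 0.0735j - 0.6426k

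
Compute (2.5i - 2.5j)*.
-2.5i + 2.5j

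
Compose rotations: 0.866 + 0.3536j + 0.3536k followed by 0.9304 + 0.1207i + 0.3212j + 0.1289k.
0.6466 + 0.1725i + 0.5645j + 0.4833k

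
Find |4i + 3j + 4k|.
√41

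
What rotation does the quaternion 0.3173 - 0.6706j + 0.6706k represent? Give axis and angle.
axis = (0, -√2/2, √2/2), θ = 143°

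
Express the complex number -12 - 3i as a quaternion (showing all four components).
-12 - 3i + 0j + 0k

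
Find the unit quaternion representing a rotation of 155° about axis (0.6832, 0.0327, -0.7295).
0.2164 + 0.667i + 0.0319j - 0.7122k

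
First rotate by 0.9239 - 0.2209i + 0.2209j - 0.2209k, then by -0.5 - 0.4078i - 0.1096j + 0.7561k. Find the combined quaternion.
-0.3608 - 0.4091i - 0.4688j + 0.6947k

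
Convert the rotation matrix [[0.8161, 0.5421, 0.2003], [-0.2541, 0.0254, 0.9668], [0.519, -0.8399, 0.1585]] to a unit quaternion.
0.7071 - 0.6388i - 0.1127j - 0.2815k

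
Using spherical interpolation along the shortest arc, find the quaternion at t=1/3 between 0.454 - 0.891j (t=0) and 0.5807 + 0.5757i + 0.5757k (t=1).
0.613 + 0.2513i - 0.7056j + 0.2513k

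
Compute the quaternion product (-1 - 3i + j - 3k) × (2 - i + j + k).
-3 - i + 7j - 9k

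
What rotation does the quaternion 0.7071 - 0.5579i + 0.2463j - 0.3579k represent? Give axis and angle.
axis = (-0.789, 0.3483, -0.5061), θ = π/2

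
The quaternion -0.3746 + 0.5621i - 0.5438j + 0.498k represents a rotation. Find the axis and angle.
axis = (0.6062, -0.5865, 0.5371), θ = 224°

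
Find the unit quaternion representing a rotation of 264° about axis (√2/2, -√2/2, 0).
-0.6691 + 0.5255i - 0.5255j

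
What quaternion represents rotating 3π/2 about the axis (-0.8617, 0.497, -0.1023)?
-0.7071 - 0.6093i + 0.3514j - 0.0723k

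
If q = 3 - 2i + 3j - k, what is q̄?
3 + 2i - 3j + k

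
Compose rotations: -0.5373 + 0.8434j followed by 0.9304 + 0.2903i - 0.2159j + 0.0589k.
-0.3178 - 0.2057i + 0.9007j + 0.2132k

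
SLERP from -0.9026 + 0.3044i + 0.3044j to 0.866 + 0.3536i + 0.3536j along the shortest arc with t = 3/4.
-0.9606 - 0.1964i - 0.1964j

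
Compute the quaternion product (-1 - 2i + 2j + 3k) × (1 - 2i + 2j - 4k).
3 - 14i - 14j + 7k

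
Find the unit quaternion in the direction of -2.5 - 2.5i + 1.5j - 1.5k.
-0.6063 - 0.6063i + 0.3638j - 0.3638k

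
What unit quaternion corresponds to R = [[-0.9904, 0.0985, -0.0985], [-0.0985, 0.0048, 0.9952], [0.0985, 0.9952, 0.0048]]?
-0.0698 + 0.7054j + 0.7054k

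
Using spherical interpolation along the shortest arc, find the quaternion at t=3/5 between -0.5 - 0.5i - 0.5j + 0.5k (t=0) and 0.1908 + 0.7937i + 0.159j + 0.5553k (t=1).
-0.3929 - 0.829i - 0.3699j - 0.1468k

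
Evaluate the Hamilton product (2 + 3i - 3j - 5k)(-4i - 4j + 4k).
20 - 40i - 16k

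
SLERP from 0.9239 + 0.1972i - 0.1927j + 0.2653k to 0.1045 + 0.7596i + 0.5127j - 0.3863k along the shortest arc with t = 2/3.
0.5393 + 0.7429i + 0.3426j - 0.1996k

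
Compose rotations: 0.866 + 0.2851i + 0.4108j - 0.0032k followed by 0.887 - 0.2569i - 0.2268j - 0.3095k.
0.9336 + 0.1583i + 0.0789j - 0.3117k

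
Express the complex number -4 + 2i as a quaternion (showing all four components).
-4 + 2i + 0j + 0k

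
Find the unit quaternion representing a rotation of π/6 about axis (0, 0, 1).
0.9659 + 0.2588k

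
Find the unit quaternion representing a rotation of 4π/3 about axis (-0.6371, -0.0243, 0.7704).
-0.5 - 0.5517i - 0.021j + 0.6672k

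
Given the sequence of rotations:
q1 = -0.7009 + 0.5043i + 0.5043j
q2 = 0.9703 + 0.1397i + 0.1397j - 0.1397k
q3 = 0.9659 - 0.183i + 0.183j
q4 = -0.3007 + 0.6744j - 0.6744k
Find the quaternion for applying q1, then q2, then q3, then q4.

q2 · q1 = -0.821 + 0.4619i + 0.321j + 0.0979k
q3 · q2 · q1 = -0.7672 + 0.6143i + 0.1777j - 0.0487k
q4 · q3 · q2 · q1 = 0.078 - 0.0977i - 0.9851j + 0.1178k
0.078 - 0.0977i - 0.9851j + 0.1178k


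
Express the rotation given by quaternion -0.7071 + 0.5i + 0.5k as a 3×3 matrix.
[[0.5, 0.7071, 0.5], [-0.7071, 0, 0.7071], [0.5, -0.7071, 0.5]]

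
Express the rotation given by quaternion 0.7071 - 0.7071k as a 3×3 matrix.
[[0, 1, 0], [-1, 0, 0], [0, 0, 1]]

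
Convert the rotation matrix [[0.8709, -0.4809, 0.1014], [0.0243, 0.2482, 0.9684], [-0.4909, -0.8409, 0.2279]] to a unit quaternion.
0.766 - 0.5905i + 0.1933j + 0.1649k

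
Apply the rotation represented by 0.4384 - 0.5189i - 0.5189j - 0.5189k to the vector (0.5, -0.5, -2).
(-0.702, -1.907, 0.609)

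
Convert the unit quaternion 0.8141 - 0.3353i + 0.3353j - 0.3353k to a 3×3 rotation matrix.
[[0.5503, 0.3211, 0.7708], [-0.7708, 0.5503, 0.3211], [-0.3211, -0.7708, 0.5503]]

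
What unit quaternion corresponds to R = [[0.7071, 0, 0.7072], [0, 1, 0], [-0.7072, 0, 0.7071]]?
0.9239 + 0.3827j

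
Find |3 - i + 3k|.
√19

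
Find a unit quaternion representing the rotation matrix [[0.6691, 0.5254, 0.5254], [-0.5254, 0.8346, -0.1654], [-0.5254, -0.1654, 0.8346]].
0.9136 + 0.2876j - 0.2876k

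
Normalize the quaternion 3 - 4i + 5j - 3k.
0.3906 - 0.5208i + 0.6509j - 0.3906k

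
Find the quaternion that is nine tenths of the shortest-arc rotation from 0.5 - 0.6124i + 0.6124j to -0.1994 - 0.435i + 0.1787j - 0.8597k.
-0.1234 - 0.4973i + 0.2526j - 0.8207k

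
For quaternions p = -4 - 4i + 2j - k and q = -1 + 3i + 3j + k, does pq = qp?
No: pq = 11 - 3i - 13j - 21k ≠ 11 - 13i - 15j + 15k = qp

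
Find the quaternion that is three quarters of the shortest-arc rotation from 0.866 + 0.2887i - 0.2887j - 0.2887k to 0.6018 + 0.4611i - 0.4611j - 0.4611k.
0.6788 + 0.424i - 0.424j - 0.424k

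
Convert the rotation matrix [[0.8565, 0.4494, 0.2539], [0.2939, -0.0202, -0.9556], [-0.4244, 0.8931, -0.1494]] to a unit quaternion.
0.6494 + 0.7117i + 0.2611j - 0.0599k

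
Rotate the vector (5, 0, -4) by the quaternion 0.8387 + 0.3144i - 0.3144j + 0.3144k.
(4.342, 4.549, 1.207)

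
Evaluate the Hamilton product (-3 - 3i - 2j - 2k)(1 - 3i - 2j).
-16 + 2i + 10j - 2k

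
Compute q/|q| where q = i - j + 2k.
0.4082i - 0.4082j + 0.8165k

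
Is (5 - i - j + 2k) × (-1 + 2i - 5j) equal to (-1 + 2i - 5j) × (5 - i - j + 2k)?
No: pq = -8 + 21i - 20j + 5k ≠ -8 + i - 28j - 9k = qp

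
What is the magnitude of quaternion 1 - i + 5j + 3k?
6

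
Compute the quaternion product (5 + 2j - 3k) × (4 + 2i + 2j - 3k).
7 + 10i + 12j - 31k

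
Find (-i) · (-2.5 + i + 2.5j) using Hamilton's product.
1 + 2.5i - 2.5k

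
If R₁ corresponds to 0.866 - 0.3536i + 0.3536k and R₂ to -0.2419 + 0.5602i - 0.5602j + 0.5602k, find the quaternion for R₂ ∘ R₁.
-0.2095 + 0.3726i - 0.8813j + 0.2015k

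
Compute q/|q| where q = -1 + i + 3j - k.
-0.2887 + 0.2887i + 0.866j - 0.2887k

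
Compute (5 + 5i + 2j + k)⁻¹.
0.0909 - 0.0909i - 0.0364j - 0.0182k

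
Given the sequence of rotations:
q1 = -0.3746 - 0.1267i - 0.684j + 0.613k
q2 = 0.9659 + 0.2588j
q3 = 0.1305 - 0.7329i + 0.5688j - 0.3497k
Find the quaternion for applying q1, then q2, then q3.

q2 · q1 = -0.1848 + 0.0363i - 0.7576j + 0.6249k
q3 · q2 · q1 = 0.6519 + 0.2307i + 0.2413j + 0.6808k
0.6519 + 0.2307i + 0.2413j + 0.6808k


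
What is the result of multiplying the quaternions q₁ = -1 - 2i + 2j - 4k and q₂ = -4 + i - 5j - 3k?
4 - 19i - 13j + 27k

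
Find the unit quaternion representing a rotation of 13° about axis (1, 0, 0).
0.9936 + 0.1132i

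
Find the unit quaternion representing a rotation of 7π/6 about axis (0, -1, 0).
-0.2588 - 0.9659j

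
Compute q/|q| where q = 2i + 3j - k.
0.5345i + 0.8018j - 0.2673k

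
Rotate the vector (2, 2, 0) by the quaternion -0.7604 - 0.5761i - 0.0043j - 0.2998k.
(0.738, 1.235, 2.435)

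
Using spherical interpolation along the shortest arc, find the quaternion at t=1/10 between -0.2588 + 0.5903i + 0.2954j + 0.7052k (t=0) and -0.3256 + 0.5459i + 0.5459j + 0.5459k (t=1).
-0.2667 + 0.5883i + 0.3221j + 0.6921k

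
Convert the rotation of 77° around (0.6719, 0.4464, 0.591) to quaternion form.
0.7826 + 0.4183i + 0.2779j + 0.3679k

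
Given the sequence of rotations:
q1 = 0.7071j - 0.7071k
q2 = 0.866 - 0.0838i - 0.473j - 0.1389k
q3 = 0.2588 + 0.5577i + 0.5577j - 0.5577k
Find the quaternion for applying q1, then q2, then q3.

q2 · q1 = 0.2362 + 0.4327i + 0.5531j - 0.6716k
q3 · q2 · q1 = -0.8632 + 0.1776i + 0.4081j - 0.2384k
-0.8632 + 0.1776i + 0.4081j - 0.2384k


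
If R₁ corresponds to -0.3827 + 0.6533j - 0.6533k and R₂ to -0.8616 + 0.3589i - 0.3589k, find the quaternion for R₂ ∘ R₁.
0.0953 + 0.0971i - 0.3284j + 0.9347k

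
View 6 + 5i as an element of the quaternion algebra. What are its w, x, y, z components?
6 + 5i + 0j + 0k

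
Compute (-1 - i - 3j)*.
-1 + i + 3j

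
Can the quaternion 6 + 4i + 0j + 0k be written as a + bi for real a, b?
Yes. The quaternion 6 + 4i has j- and k-coefficients y = z = 0, so it lies in the complex subalgebra spanned by 1 and i.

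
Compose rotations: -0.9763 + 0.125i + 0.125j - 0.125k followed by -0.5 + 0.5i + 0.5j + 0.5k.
0.4256 - 0.6756i - 0.4256j - 0.4256k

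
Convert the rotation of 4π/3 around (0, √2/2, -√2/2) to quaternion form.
-0.5 + 0.6124j - 0.6124k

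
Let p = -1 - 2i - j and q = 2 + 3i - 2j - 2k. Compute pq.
2 - 5i - 4j + 9k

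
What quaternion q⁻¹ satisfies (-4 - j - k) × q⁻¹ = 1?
-0.2222 + 0.0556j + 0.0556k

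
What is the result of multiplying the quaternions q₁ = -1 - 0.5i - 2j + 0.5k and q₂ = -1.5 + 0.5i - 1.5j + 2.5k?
-2.5 - 4i + 6j - 1.5k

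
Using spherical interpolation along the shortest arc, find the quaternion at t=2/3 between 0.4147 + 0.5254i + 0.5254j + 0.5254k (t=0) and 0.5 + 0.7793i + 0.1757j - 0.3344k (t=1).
0.5297 + 0.7785i + 0.3342j - 0.0413k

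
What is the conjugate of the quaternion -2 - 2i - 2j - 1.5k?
-2 + 2i + 2j + 1.5k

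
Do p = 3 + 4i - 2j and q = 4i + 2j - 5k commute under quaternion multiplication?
No: pq = -12 + 22i + 26j + k ≠ -12 + 2i - 14j - 31k = qp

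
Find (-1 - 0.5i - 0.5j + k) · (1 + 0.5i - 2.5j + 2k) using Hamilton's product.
-4 + 0.5i + 3.5j + 0.5k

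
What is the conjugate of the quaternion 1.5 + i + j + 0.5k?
1.5 - i - j - 0.5k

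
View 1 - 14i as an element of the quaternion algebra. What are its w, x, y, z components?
1 - 14i + 0j + 0k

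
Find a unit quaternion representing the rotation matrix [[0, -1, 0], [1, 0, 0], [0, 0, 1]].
0.7071 + 0.7071k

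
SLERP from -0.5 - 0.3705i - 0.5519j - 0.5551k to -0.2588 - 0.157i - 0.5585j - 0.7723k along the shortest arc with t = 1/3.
-0.4264 - 0.3041i - 0.5637j - 0.6387k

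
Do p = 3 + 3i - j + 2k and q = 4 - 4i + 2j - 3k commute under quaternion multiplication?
No: pq = 32 - i + 3j + k ≠ 32 + i + j - 3k = qp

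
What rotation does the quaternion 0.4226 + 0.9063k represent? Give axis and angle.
axis = (0, 0, 1), θ = 130°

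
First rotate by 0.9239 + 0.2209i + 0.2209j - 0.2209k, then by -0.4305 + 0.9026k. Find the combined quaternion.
-0.1984 - 0.2945i + 0.1043j + 0.929k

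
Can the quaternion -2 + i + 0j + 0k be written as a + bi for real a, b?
Yes. The quaternion -2 + i has j- and k-coefficients y = z = 0, so it lies in the complex subalgebra spanned by 1 and i.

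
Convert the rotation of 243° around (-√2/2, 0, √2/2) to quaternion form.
-0.5225 - 0.6029i + 0.6029k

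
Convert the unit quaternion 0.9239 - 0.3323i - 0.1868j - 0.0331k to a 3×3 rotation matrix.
[[0.928, 0.1853, -0.3232], [0.063, 0.777, 0.6264], [0.3672, -0.6017, 0.7094]]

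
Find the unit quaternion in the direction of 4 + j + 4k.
0.6963 + 0.1741j + 0.6963k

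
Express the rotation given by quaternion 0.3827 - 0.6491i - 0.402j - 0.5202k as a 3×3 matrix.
[[0.1356, 0.92, 0.3676], [0.1237, -0.3839, 0.9151], [0.983, -0.0786, -0.1659]]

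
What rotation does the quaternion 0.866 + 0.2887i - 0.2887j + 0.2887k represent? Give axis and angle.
axis = (√3/3, -√3/3, √3/3), θ = π/3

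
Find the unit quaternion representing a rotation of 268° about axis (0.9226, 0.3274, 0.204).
-0.6947 + 0.6637i + 0.2355j + 0.1467k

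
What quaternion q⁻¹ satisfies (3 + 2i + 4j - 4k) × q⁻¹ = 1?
0.0667 - 0.0444i - 0.0889j + 0.0889k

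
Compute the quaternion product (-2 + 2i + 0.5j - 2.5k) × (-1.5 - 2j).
4 - 8i + 3.25j - 0.25k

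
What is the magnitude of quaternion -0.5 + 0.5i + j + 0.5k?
1.323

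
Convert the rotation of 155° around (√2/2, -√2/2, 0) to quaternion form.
0.2164 + 0.6903i - 0.6903j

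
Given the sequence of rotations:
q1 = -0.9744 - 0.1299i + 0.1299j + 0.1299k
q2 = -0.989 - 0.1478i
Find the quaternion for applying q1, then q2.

q2 · q1 = 0.9445 + 0.2725i - 0.1093j - 0.1477k
0.9445 + 0.2725i - 0.1093j - 0.1477k


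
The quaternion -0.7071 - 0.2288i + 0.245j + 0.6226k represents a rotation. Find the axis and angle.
axis = (-0.3236, 0.3465, 0.8805), θ = 3π/2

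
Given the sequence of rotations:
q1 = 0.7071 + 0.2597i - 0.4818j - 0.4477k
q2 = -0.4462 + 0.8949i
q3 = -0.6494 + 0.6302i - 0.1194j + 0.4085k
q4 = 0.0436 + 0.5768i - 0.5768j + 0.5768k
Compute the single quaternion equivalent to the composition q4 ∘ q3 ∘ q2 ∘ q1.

q2 · q1 = -0.5479 + 0.5169i + 0.6156j - 0.2314k
q3 · q2 · q1 = 0.1981 - 0.9048i + 0.0226j + 0.3761k
q4 · q3 · q2 · q1 = 0.3266 - 0.1552i - 0.8521j - 0.3782k
0.3266 - 0.1552i - 0.8521j - 0.3782k


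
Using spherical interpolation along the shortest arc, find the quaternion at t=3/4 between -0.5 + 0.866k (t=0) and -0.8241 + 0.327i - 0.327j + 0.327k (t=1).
-0.7874 + 0.2575i - 0.2575j + 0.4974k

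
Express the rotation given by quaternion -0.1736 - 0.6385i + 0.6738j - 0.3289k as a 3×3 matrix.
[[-0.1244, -0.9746, 0.1861], [-0.7462, -0.0317, -0.6649], [0.6539, -0.2215, -0.7234]]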